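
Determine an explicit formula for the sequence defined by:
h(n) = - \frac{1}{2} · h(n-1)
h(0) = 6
Pure geometric recurrence with ratio - \frac{1}{2}.
By induction h(n) = h(0) · (- \frac{1}{2})^n = 6 \left(- \frac{1}{2}\right)^{n}.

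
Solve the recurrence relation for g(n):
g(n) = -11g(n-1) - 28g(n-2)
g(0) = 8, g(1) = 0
Characteristic equation: x² + 11x + 28 = 0, which factors as (x - (-4))(x - (-7)) = 0.
Roots r₁ = -4, r₂ = -7 (distinct).
General solution: g(n) = A·(-4)^n + B·(-7)^n.
From g(0) = 8: A + B = 8.
From g(1) = 0: -4A - 7B = 0.
Solving: A = \frac{56}{3}, B = - \frac{32}{3}.
So g(n) = \frac{56 \left(-4\right)^{n}}{3} - \frac{32 \left(-7\right)^{n}}{3}.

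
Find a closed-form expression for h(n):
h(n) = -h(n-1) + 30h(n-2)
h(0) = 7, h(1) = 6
Characteristic equation: x² + x - 30 = 0, which factors as (x - (-6))(x - (5)) = 0.
Roots r₁ = -6, r₂ = 5 (distinct).
General solution: h(n) = A·(-6)^n + B·(5)^n.
From h(0) = 7: A + B = 7.
From h(1) = 6: -6A + 5B = 6.
Solving: A = \frac{29}{11}, B = \frac{48}{11}.
So h(n) = \frac{29 \left(-6\right)^{n}}{11} + \frac{48 \cdot 5^{n}}{11}.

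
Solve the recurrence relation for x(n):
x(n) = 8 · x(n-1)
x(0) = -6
Pure geometric recurrence with ratio 8.
By induction x(n) = x(0) · (8)^n = - 6 \cdot 8^{n}.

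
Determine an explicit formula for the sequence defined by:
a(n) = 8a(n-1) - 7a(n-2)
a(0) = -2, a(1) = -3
Characteristic equation: x² - 8x + 7 = 0, which factors as (x - (7))(x - (1)) = 0.
Roots r₁ = 7, r₂ = 1 (distinct).
General solution: a(n) = A·(7)^n + B·(1)^n.
From a(0) = -2: A + B = -2.
From a(1) = -3: 7A + B = -3.
Solving: A = - \frac{1}{6}, B = - \frac{11}{6}.
So a(n) = - \frac{7^{n}}{6} - \frac{11}{6}.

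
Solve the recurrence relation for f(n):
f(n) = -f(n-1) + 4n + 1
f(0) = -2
First-order linear with linear forcing.
Homogeneous solution: f_h(n) = A·(-1)^n.
Try particular f_p(n) = pn + q. Substituting:
  pn + q = -(p(n-1) + q) + 4n + 1.
Matching the n-coefficient: p = -p + 4 ⇒ p = 2.
Matching constants: q = p - q + 1 ⇒ q = \frac{3}{2}.
General: f(n) = A·(-1)^n + 2 n + \frac{3}{2}.
Apply f(0) = -2: A + \frac{3}{2} = -2 ⇒ A = - \frac{7}{2}.
So f(n) = - \frac{7 \left(-1\right)^{n}}{2} + 2 n + \frac{3}{2}.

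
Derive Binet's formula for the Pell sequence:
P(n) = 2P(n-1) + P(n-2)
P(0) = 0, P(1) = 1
This is the Pell sequence.
Characteristic equation: x² - 2x - 1 = 0; roots r₁ = 1 + \sqrt{2}, r₂ = 1 - \sqrt{2}.
General: P(n) = A·r₁^n + B·r₂^n. Solving with P(0)=0, P(1)=1 gives A = \frac{\sqrt{2}}{4}, B = - \frac{\sqrt{2}}{4}.
So P(n) = \frac{\sqrt{2} \left(- \left(1 - \sqrt{2}\right)^{n} + \left(1 + \sqrt{2}\right)^{n}\right)}{4}.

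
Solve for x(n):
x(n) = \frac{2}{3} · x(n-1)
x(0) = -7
Pure geometric recurrence with ratio \frac{2}{3}.
By induction x(n) = x(0) · (\frac{2}{3})^n = - 7 \left(\frac{2}{3}\right)^{n}.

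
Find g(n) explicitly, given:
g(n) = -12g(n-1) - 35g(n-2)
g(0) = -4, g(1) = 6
Characteristic equation: x² + 12x + 35 = 0, which factors as (x - (-7))(x - (-5)) = 0.
Roots r₁ = -7, r₂ = -5 (distinct).
General solution: g(n) = A·(-7)^n + B·(-5)^n.
From g(0) = -4: A + B = -4.
From g(1) = 6: -7A - 5B = 6.
Solving: A = 7, B = -11.
So g(n) = - 11 \left(-5\right)^{n} + 7 \left(-7\right)^{n}.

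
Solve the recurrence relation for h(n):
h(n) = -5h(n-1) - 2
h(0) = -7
First-order linear non-homogeneous.
Homogeneous solution: h_h(n) = A·(-5)^n.
Try constant particular solution h_p = K: K = -5K - 2 ⇒ K = - \frac{1}{3}.
General: h(n) = A·(-5)^n - \frac{1}{3}.
Apply h(0) = -7: A - \frac{1}{3} = -7 ⇒ A = - \frac{20}{3}.
So h(n) = - \frac{20 \left(-5\right)^{n}}{3} - \frac{1}{3}.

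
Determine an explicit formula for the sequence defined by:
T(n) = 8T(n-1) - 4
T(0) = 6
First-order linear non-homogeneous.
Homogeneous solution: T_h(n) = A·(8)^n.
Try constant particular solution T_p = K: K = 8K - 4 ⇒ K = \frac{4}{7}.
General: T(n) = A·(8)^n + \frac{4}{7}.
Apply T(0) = 6: A + \frac{4}{7} = 6 ⇒ A = \frac{38}{7}.
So T(n) = \frac{38 \cdot 8^{n}}{7} + \frac{4}{7}.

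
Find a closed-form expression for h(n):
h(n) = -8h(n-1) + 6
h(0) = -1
First-order linear non-homogeneous.
Homogeneous solution: h_h(n) = A·(-8)^n.
Try constant particular solution h_p = K: K = -8K + 6 ⇒ K = \frac{2}{3}.
General: h(n) = A·(-8)^n + \frac{2}{3}.
Apply h(0) = -1: A + \frac{2}{3} = -1 ⇒ A = - \frac{5}{3}.
So h(n) = \frac{2}{3} - \frac{5 \left(-8\right)^{n}}{3}.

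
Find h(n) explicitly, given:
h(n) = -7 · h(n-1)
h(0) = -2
Pure geometric recurrence with ratio -7.
By induction h(n) = h(0) · (-7)^n = - 2 \left(-7\right)^{n}.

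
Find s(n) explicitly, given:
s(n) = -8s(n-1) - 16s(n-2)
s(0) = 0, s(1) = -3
Characteristic equation: x² + 8x + 16 = 0, which is (x - (-4))².
Repeated root r = -4.
General solution: s(n) = (A + Bn)·(-4)^n.
From s(0) = 0: A = 0.
From s(1) = -3: (A + B)·(-4) = -3 ⇒ B = \frac{3}{4}.
So s(n) = \left(\frac{3 n}{4}\right) \cdot (-4)^n.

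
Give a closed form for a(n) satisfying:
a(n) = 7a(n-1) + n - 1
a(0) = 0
First-order linear with linear forcing.
Homogeneous solution: a_h(n) = A·(7)^n.
Try particular a_p(n) = pn + q. Substituting:
  pn + q = 7(p(n-1) + q) + n - 1.
Matching the n-coefficient: p = 7p + 1 ⇒ p = - \frac{1}{6}.
Matching constants: q = -7p + 7q - 1 ⇒ q = - \frac{1}{36}.
General: a(n) = A·(7)^n - \frac{n}{6} - \frac{1}{36}.
Apply a(0) = 0: A - \frac{1}{36} = 0 ⇒ A = \frac{1}{36}.
So a(n) = \frac{7^{n}}{36} - \frac{n}{6} - \frac{1}{36}.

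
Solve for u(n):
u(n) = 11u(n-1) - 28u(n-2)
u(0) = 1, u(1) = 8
Characteristic equation: x² - 11x + 28 = 0, which factors as (x - (7))(x - (4)) = 0.
Roots r₁ = 7, r₂ = 4 (distinct).
General solution: u(n) = A·(7)^n + B·(4)^n.
From u(0) = 1: A + B = 1.
From u(1) = 8: 7A + 4B = 8.
Solving: A = \frac{4}{3}, B = - \frac{1}{3}.
So u(n) = - \frac{4^{n}}{3} + \frac{4 \cdot 7^{n}}{3}.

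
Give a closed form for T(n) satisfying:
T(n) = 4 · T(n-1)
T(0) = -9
Pure geometric recurrence with ratio 4.
By induction T(n) = T(0) · (4)^n = - 9 \cdot 4^{n}.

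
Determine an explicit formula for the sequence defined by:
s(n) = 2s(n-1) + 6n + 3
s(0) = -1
First-order linear with linear forcing.
Homogeneous solution: s_h(n) = A·(2)^n.
Try particular s_p(n) = pn + q. Substituting:
  pn + q = 2(p(n-1) + q) + 6n + 3.
Matching the n-coefficient: p = 2p + 6 ⇒ p = -6.
Matching constants: q = -2p + 2q + 3 ⇒ q = -15.
General: s(n) = A·(2)^n - 6 n - 15.
Apply s(0) = -1: A - 15 = -1 ⇒ A = 14.
So s(n) = 14 \cdot 2^{n} - 6 n - 15.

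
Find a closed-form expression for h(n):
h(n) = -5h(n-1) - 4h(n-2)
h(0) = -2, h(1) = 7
Characteristic equation: x² + 5x + 4 = 0, which factors as (x - (-4))(x - (-1)) = 0.
Roots r₁ = -4, r₂ = -1 (distinct).
General solution: h(n) = A·(-4)^n + B·(-1)^n.
From h(0) = -2: A + B = -2.
From h(1) = 7: -4A - B = 7.
Solving: A = - \frac{5}{3}, B = - \frac{1}{3}.
So h(n) = - \frac{\left(-1\right)^{n}}{3} - \frac{5 \left(-4\right)^{n}}{3}.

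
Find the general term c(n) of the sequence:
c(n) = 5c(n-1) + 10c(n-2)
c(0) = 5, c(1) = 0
Characteristic equation: x² - 5x - 10 = 0.
Discriminant Δ = (5)² + 4·(10) = 65.
Roots r₁,₂ = (5 ± √65)/2, so r₁ = \frac{5}{2} + \frac{\sqrt{65}}{2}, r₂ = \frac{5}{2} - \frac{\sqrt{65}}{2}.
General solution: c(n) = A·r₁^n + B·r₂^n.
From the initial conditions, A + B = 5 and r₁A + r₂B = 0.
Since r₁ - r₂ = √65: A = (0 - (5)r₂)/√65 = \frac{5}{2} - \frac{5 \sqrt{65}}{26}, and B = 5 - A = \frac{5 \sqrt{65}}{26} + \frac{5}{2}.
So c(n) = \left(\frac{5}{2} - \frac{5 \sqrt{65}}{26}\right)\left(\frac{5}{2} + \frac{\sqrt{65}}{2}\right)^n + \left(\frac{5 \sqrt{65}}{26} + \frac{5}{2}\right)\left(\frac{5}{2} - \frac{\sqrt{65}}{2}\right)^n.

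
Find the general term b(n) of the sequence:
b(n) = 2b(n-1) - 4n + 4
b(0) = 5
First-order linear with linear forcing.
Homogeneous solution: b_h(n) = A·(2)^n.
Try particular b_p(n) = pn + q. Substituting:
  pn + q = 2(p(n-1) + q) - 4n + 4.
Matching the n-coefficient: p = 2p - 4 ⇒ p = 4.
Matching constants: q = -2p + 2q + 4 ⇒ q = 4.
General: b(n) = A·(2)^n + 4 n + 4.
Apply b(0) = 5: A + 4 = 5 ⇒ A = 1.
So b(n) = 2^{n} + 4 n + 4.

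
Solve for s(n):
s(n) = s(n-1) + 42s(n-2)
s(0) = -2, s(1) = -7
Characteristic equation: x² - x - 42 = 0, which factors as (x - (-6))(x - (7)) = 0.
Roots r₁ = -6, r₂ = 7 (distinct).
General solution: s(n) = A·(-6)^n + B·(7)^n.
From s(0) = -2: A + B = -2.
From s(1) = -7: -6A + 7B = -7.
Solving: A = - \frac{7}{13}, B = - \frac{19}{13}.
So s(n) = - \frac{7 \left(-6\right)^{n}}{13} - \frac{19 \cdot 7^{n}}{13}.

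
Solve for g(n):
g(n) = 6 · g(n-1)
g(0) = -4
Pure geometric recurrence with ratio 6.
By induction g(n) = g(0) · (6)^n = - 4 \cdot 6^{n}.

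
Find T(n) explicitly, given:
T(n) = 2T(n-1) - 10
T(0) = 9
First-order linear non-homogeneous.
Homogeneous solution: T_h(n) = A·(2)^n.
Try constant particular solution T_p = K: K = 2K - 10 ⇒ K = 10.
General: T(n) = A·(2)^n + 10.
Apply T(0) = 9: A + 10 = 9 ⇒ A = -1.
So T(n) = 10 - 2^{n}.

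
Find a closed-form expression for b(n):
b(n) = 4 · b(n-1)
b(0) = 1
Pure geometric recurrence with ratio 4.
By induction b(n) = b(0) · (4)^n = 4^{n}.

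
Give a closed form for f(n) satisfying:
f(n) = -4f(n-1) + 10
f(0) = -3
First-order linear non-homogeneous.
Homogeneous solution: f_h(n) = A·(-4)^n.
Try constant particular solution f_p = K: K = -4K + 10 ⇒ K = 2.
General: f(n) = A·(-4)^n + 2.
Apply f(0) = -3: A + 2 = -3 ⇒ A = -5.
So f(n) = 2 - 5 \left(-4\right)^{n}.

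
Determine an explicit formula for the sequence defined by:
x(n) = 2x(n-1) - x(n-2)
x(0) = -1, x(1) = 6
Characteristic equation: x² - 2x + 1 = 0, which is (x - (1))².
Repeated root r = 1.
General solution: x(n) = (A + Bn)·(1)^n.
From x(0) = -1: A = -1.
From x(1) = 6: (A + B)·(1) = 6 ⇒ B = 7.
So x(n) = \left(7 n - 1\right) \cdot (1)^n.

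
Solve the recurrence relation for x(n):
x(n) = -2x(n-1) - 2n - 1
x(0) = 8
First-order linear with linear forcing.
Homogeneous solution: x_h(n) = A·(-2)^n.
Try particular x_p(n) = pn + q. Substituting:
  pn + q = -2(p(n-1) + q) - 2n - 1.
Matching the n-coefficient: p = -2p - 2 ⇒ p = - \frac{2}{3}.
Matching constants: q = 2p - 2q - 1 ⇒ q = - \frac{7}{9}.
General: x(n) = A·(-2)^n - \frac{2 n}{3} - \frac{7}{9}.
Apply x(0) = 8: A - \frac{7}{9} = 8 ⇒ A = \frac{79}{9}.
So x(n) = \frac{79 \left(-2\right)^{n}}{9} - \frac{2 n}{3} - \frac{7}{9}.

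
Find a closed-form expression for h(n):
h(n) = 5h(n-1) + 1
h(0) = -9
First-order linear non-homogeneous.
Homogeneous solution: h_h(n) = A·(5)^n.
Try constant particular solution h_p = K: K = 5K + 1 ⇒ K = - \frac{1}{4}.
General: h(n) = A·(5)^n - \frac{1}{4}.
Apply h(0) = -9: A - \frac{1}{4} = -9 ⇒ A = - \frac{35}{4}.
So h(n) = - \frac{35 \cdot 5^{n}}{4} - \frac{1}{4}.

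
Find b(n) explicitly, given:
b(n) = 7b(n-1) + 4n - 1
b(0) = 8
First-order linear with linear forcing.
Homogeneous solution: b_h(n) = A·(7)^n.
Try particular b_p(n) = pn + q. Substituting:
  pn + q = 7(p(n-1) + q) + 4n - 1.
Matching the n-coefficient: p = 7p + 4 ⇒ p = - \frac{2}{3}.
Matching constants: q = -7p + 7q - 1 ⇒ q = - \frac{11}{18}.
General: b(n) = A·(7)^n - \frac{2 n}{3} - \frac{11}{18}.
Apply b(0) = 8: A - \frac{11}{18} = 8 ⇒ A = \frac{155}{18}.
So b(n) = \frac{155 \cdot 7^{n}}{18} - \frac{2 n}{3} - \frac{11}{18}.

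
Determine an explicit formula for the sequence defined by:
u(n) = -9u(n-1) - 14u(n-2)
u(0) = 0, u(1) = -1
Characteristic equation: x² + 9x + 14 = 0, which factors as (x - (-2))(x - (-7)) = 0.
Roots r₁ = -2, r₂ = -7 (distinct).
General solution: u(n) = A·(-2)^n + B·(-7)^n.
From u(0) = 0: A + B = 0.
From u(1) = -1: -2A - 7B = -1.
Solving: A = - \frac{1}{5}, B = \frac{1}{5}.
So u(n) = - \frac{\left(-2\right)^{n}}{5} + \frac{\left(-7\right)^{n}}{5}.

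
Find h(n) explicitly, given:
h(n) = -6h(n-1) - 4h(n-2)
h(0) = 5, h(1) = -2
Characteristic equation: x² + 6x + 4 = 0.
Discriminant Δ = (-6)² + 4·(-4) = 20.
Roots r₁,₂ = (-6 ± √20)/2, so r₁ = -3 + \sqrt{5}, r₂ = -3 - \sqrt{5}.
General solution: h(n) = A·r₁^n + B·r₂^n.
From the initial conditions, A + B = 5 and r₁A + r₂B = -2.
Since r₁ - r₂ = √20: A = (-2 - (5)r₂)/√20 = \frac{5}{2} + \frac{13 \sqrt{5}}{10}, and B = 5 - A = \frac{5}{2} - \frac{13 \sqrt{5}}{10}.
So h(n) = \left(\frac{5}{2} + \frac{13 \sqrt{5}}{10}\right)\left(-3 + \sqrt{5}\right)^n + \left(\frac{5}{2} - \frac{13 \sqrt{5}}{10}\right)\left(-3 - \sqrt{5}\right)^n.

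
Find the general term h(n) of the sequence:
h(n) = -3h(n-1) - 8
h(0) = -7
First-order linear non-homogeneous.
Homogeneous solution: h_h(n) = A·(-3)^n.
Try constant particular solution h_p = K: K = -3K - 8 ⇒ K = -2.
General: h(n) = A·(-3)^n - 2.
Apply h(0) = -7: A - 2 = -7 ⇒ A = -5.
So h(n) = - 5 \left(-3\right)^{n} - 2.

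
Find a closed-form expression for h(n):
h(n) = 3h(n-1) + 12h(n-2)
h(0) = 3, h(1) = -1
Characteristic equation: x² - 3x - 12 = 0.
Discriminant Δ = (3)² + 4·(12) = 57.
Roots r₁,₂ = (3 ± √57)/2, so r₁ = \frac{3}{2} + \frac{\sqrt{57}}{2}, r₂ = \frac{3}{2} - \frac{\sqrt{57}}{2}.
General solution: h(n) = A·r₁^n + B·r₂^n.
From the initial conditions, A + B = 3 and r₁A + r₂B = -1.
Since r₁ - r₂ = √57: A = (-1 - (3)r₂)/√57 = \frac{3}{2} - \frac{11 \sqrt{57}}{114}, and B = 3 - A = \frac{11 \sqrt{57}}{114} + \frac{3}{2}.
So h(n) = \left(\frac{3}{2} - \frac{11 \sqrt{57}}{114}\right)\left(\frac{3}{2} + \frac{\sqrt{57}}{2}\right)^n + \left(\frac{11 \sqrt{57}}{114} + \frac{3}{2}\right)\left(\frac{3}{2} - \frac{\sqrt{57}}{2}\right)^n.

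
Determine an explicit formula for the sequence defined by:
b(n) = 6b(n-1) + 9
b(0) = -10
First-order linear non-homogeneous.
Homogeneous solution: b_h(n) = A·(6)^n.
Try constant particular solution b_p = K: K = 6K + 9 ⇒ K = - \frac{9}{5}.
General: b(n) = A·(6)^n - \frac{9}{5}.
Apply b(0) = -10: A - \frac{9}{5} = -10 ⇒ A = - \frac{41}{5}.
So b(n) = - \frac{41 \cdot 6^{n}}{5} - \frac{9}{5}.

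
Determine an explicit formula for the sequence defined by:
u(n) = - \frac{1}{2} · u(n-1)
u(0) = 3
Pure geometric recurrence with ratio - \frac{1}{2}.
By induction u(n) = u(0) · (- \frac{1}{2})^n = 3 \left(- \frac{1}{2}\right)^{n}.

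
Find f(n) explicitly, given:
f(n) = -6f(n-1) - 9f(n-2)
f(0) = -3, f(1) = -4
Characteristic equation: x² + 6x + 9 = 0, which is (x - (-3))².
Repeated root r = -3.
General solution: f(n) = (A + Bn)·(-3)^n.
From f(0) = -3: A = -3.
From f(1) = -4: (A + B)·(-3) = -4 ⇒ B = \frac{13}{3}.
So f(n) = \left(\frac{13 n}{3} - 3\right) \cdot (-3)^n.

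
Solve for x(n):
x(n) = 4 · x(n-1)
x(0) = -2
Pure geometric recurrence with ratio 4.
By induction x(n) = x(0) · (4)^n = - 2 \cdot 4^{n}.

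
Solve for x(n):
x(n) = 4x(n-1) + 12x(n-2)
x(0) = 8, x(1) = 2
Characteristic equation: x² - 4x - 12 = 0, which factors as (x - (6))(x - (-2)) = 0.
Roots r₁ = 6, r₂ = -2 (distinct).
General solution: x(n) = A·(6)^n + B·(-2)^n.
From x(0) = 8: A + B = 8.
From x(1) = 2: 6A - 2B = 2.
Solving: A = \frac{9}{4}, B = \frac{23}{4}.
So x(n) = \frac{23 \left(-2\right)^{n}}{4} + \frac{9 \cdot 6^{n}}{4}.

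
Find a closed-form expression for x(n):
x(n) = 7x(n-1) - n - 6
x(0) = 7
First-order linear with linear forcing.
Homogeneous solution: x_h(n) = A·(7)^n.
Try particular x_p(n) = pn + q. Substituting:
  pn + q = 7(p(n-1) + q) - n - 6.
Matching the n-coefficient: p = 7p - 1 ⇒ p = \frac{1}{6}.
Matching constants: q = -7p + 7q - 6 ⇒ q = \frac{43}{36}.
General: x(n) = A·(7)^n + \frac{n}{6} + \frac{43}{36}.
Apply x(0) = 7: A + \frac{43}{36} = 7 ⇒ A = \frac{209}{36}.
So x(n) = \frac{209 \cdot 7^{n}}{36} + \frac{n}{6} + \frac{43}{36}.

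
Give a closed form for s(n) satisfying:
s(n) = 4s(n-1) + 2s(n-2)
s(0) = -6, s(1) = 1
Characteristic equation: x² - 4x - 2 = 0.
Discriminant Δ = (4)² + 4·(2) = 24.
Roots r₁,₂ = (4 ± √24)/2, so r₁ = 2 + \sqrt{6}, r₂ = 2 - \sqrt{6}.
General solution: s(n) = A·r₁^n + B·r₂^n.
From the initial conditions, A + B = -6 and r₁A + r₂B = 1.
Since r₁ - r₂ = √24: A = (1 - (-6)r₂)/√24 = -3 + \frac{13 \sqrt{6}}{12}, and B = -6 - A = -3 - \frac{13 \sqrt{6}}{12}.
So s(n) = \left(-3 + \frac{13 \sqrt{6}}{12}\right)\left(2 + \sqrt{6}\right)^n + \left(-3 - \frac{13 \sqrt{6}}{12}\right)\left(2 - \sqrt{6}\right)^n.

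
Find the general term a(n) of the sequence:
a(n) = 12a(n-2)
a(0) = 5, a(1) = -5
Characteristic equation: x² - 12 = 0.
Discriminant Δ = (0)² + 4·(12) = 48.
Roots r₁,₂ = (0 ± √48)/2, so r₁ = 2 \sqrt{3}, r₂ = - 2 \sqrt{3}.
General solution: a(n) = A·r₁^n + B·r₂^n.
From the initial conditions, A + B = 5 and r₁A + r₂B = -5.
Since r₁ - r₂ = √48: A = (-5 - (5)r₂)/√48 = \frac{5}{2} - \frac{5 \sqrt{3}}{12}, and B = 5 - A = \frac{5 \sqrt{3}}{12} + \frac{5}{2}.
So a(n) = \left(\frac{5}{2} - \frac{5 \sqrt{3}}{12}\right)\left(2 \sqrt{3}\right)^n + \left(\frac{5 \sqrt{3}}{12} + \frac{5}{2}\right)\left(- 2 \sqrt{3}\right)^n.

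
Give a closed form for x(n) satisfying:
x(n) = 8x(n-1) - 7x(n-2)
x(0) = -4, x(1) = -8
Characteristic equation: x² - 8x + 7 = 0, which factors as (x - (7))(x - (1)) = 0.
Roots r₁ = 7, r₂ = 1 (distinct).
General solution: x(n) = A·(7)^n + B·(1)^n.
From x(0) = -4: A + B = -4.
From x(1) = -8: 7A + B = -8.
Solving: A = - \frac{2}{3}, B = - \frac{10}{3}.
So x(n) = - \frac{2 \cdot 7^{n}}{3} - \frac{10}{3}.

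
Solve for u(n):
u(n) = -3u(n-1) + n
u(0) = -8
First-order linear with linear forcing.
Homogeneous solution: u_h(n) = A·(-3)^n.
Try particular u_p(n) = pn + q. Substituting:
  pn + q = -3(p(n-1) + q) + n.
Matching the n-coefficient: p = -3p + 1 ⇒ p = \frac{1}{4}.
Matching constants: q = 3p - 3q ⇒ q = \frac{3}{16}.
General: u(n) = A·(-3)^n + \frac{n}{4} + \frac{3}{16}.
Apply u(0) = -8: A + \frac{3}{16} = -8 ⇒ A = - \frac{131}{16}.
So u(n) = - \frac{131 \left(-3\right)^{n}}{16} + \frac{n}{4} + \frac{3}{16}.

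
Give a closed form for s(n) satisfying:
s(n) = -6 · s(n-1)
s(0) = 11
Pure geometric recurrence with ratio -6.
By induction s(n) = s(0) · (-6)^n = 11 \left(-6\right)^{n}.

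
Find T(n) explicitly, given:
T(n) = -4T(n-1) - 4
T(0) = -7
First-order linear non-homogeneous.
Homogeneous solution: T_h(n) = A·(-4)^n.
Try constant particular solution T_p = K: K = -4K - 4 ⇒ K = - \frac{4}{5}.
General: T(n) = A·(-4)^n - \frac{4}{5}.
Apply T(0) = -7: A - \frac{4}{5} = -7 ⇒ A = - \frac{31}{5}.
So T(n) = - \frac{31 \left(-4\right)^{n}}{5} - \frac{4}{5}.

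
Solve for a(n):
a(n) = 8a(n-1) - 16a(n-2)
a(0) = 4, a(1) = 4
Characteristic equation: x² - 8x + 16 = 0, which is (x - (4))².
Repeated root r = 4.
General solution: a(n) = (A + Bn)·(4)^n.
From a(0) = 4: A = 4.
From a(1) = 4: (A + B)·(4) = 4 ⇒ B = -3.
So a(n) = \left(4 - 3 n\right) \cdot (4)^n.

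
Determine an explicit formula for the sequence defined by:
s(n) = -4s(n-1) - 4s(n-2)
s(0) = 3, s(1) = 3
Characteristic equation: x² + 4x + 4 = 0, which is (x - (-2))².
Repeated root r = -2.
General solution: s(n) = (A + Bn)·(-2)^n.
From s(0) = 3: A = 3.
From s(1) = 3: (A + B)·(-2) = 3 ⇒ B = - \frac{9}{2}.
So s(n) = \left(3 - \frac{9 n}{2}\right) \cdot (-2)^n.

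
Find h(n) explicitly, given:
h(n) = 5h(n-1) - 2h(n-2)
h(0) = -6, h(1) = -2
Characteristic equation: x² - 5x + 2 = 0.
Discriminant Δ = (5)² + 4·(-2) = 17.
Roots r₁,₂ = (5 ± √17)/2, so r₁ = \frac{\sqrt{17}}{2} + \frac{5}{2}, r₂ = \frac{5}{2} - \frac{\sqrt{17}}{2}.
General solution: h(n) = A·r₁^n + B·r₂^n.
From the initial conditions, A + B = -6 and r₁A + r₂B = -2.
Since r₁ - r₂ = √17: A = (-2 - (-6)r₂)/√17 = -3 + \frac{13 \sqrt{17}}{17}, and B = -6 - A = - \frac{13 \sqrt{17}}{17} - 3.
So h(n) = \left(-3 + \frac{13 \sqrt{17}}{17}\right)\left(\frac{\sqrt{17}}{2} + \frac{5}{2}\right)^n + \left(- \frac{13 \sqrt{17}}{17} - 3\right)\left(\frac{5}{2} - \frac{\sqrt{17}}{2}\right)^n.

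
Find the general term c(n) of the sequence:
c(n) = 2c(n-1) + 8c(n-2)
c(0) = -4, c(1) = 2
Characteristic equation: x² - 2x - 8 = 0, which factors as (x - (-2))(x - (4)) = 0.
Roots r₁ = -2, r₂ = 4 (distinct).
General solution: c(n) = A·(-2)^n + B·(4)^n.
From c(0) = -4: A + B = -4.
From c(1) = 2: -2A + 4B = 2.
Solving: A = -3, B = -1.
So c(n) = - 3 \left(-2\right)^{n} - 4^{n}.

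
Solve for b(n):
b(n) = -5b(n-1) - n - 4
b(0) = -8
First-order linear with linear forcing.
Homogeneous solution: b_h(n) = A·(-5)^n.
Try particular b_p(n) = pn + q. Substituting:
  pn + q = -5(p(n-1) + q) - n - 4.
Matching the n-coefficient: p = -5p - 1 ⇒ p = - \frac{1}{6}.
Matching constants: q = 5p - 5q - 4 ⇒ q = - \frac{29}{36}.
General: b(n) = A·(-5)^n - \frac{n}{6} - \frac{29}{36}.
Apply b(0) = -8: A - \frac{29}{36} = -8 ⇒ A = - \frac{259}{36}.
So b(n) = - \frac{259 \left(-5\right)^{n}}{36} - \frac{n}{6} - \frac{29}{36}.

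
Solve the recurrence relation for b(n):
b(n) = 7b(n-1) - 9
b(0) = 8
First-order linear non-homogeneous.
Homogeneous solution: b_h(n) = A·(7)^n.
Try constant particular solution b_p = K: K = 7K - 9 ⇒ K = \frac{3}{2}.
General: b(n) = A·(7)^n + \frac{3}{2}.
Apply b(0) = 8: A + \frac{3}{2} = 8 ⇒ A = \frac{13}{2}.
So b(n) = \frac{13 \cdot 7^{n}}{2} + \frac{3}{2}.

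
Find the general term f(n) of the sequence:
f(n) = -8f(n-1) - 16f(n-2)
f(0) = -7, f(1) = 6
Characteristic equation: x² + 8x + 16 = 0, which is (x - (-4))².
Repeated root r = -4.
General solution: f(n) = (A + Bn)·(-4)^n.
From f(0) = -7: A = -7.
From f(1) = 6: (A + B)·(-4) = 6 ⇒ B = \frac{11}{2}.
So f(n) = \left(\frac{11 n}{2} - 7\right) \cdot (-4)^n.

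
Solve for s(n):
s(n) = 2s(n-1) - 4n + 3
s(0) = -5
First-order linear with linear forcing.
Homogeneous solution: s_h(n) = A·(2)^n.
Try particular s_p(n) = pn + q. Substituting:
  pn + q = 2(p(n-1) + q) - 4n + 3.
Matching the n-coefficient: p = 2p - 4 ⇒ p = 4.
Matching constants: q = -2p + 2q + 3 ⇒ q = 5.
General: s(n) = A·(2)^n + 4 n + 5.
Apply s(0) = -5: A + 5 = -5 ⇒ A = -10.
So s(n) = - 10 \cdot 2^{n} + 4 n + 5.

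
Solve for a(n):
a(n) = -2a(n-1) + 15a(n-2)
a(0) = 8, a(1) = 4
Characteristic equation: x² + 2x - 15 = 0, which factors as (x - (-5))(x - (3)) = 0.
Roots r₁ = -5, r₂ = 3 (distinct).
General solution: a(n) = A·(-5)^n + B·(3)^n.
From a(0) = 8: A + B = 8.
From a(1) = 4: -5A + 3B = 4.
Solving: A = \frac{5}{2}, B = \frac{11}{2}.
So a(n) = \frac{5 \left(-5\right)^{n}}{2} + \frac{11 \cdot 3^{n}}{2}.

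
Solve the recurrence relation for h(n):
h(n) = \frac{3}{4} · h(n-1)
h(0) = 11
Pure geometric recurrence with ratio \frac{3}{4}.
By induction h(n) = h(0) · (\frac{3}{4})^n = 11 \left(\frac{3}{4}\right)^{n}.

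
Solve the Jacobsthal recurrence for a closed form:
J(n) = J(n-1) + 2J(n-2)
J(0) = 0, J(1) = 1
This is the Jacobsthal sequence.
Characteristic equation: x² - x - 2 = 0; roots r₁ = 2, r₂ = -1.
General: J(n) = A·r₁^n + B·r₂^n. Solving with J(0)=0, J(1)=1 gives A = \frac{1}{3}, B = - \frac{1}{3}.
So J(n) = - \frac{\left(-1\right)^{n}}{3} + \frac{2^{n}}{3}.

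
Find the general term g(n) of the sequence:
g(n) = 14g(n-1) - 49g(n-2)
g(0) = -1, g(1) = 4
Characteristic equation: x² - 14x + 49 = 0, which is (x - (7))².
Repeated root r = 7.
General solution: g(n) = (A + Bn)·(7)^n.
From g(0) = -1: A = -1.
From g(1) = 4: (A + B)·(7) = 4 ⇒ B = \frac{11}{7}.
So g(n) = \left(\frac{11 n}{7} - 1\right) \cdot (7)^n.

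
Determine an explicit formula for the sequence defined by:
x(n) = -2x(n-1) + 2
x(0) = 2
First-order linear non-homogeneous.
Homogeneous solution: x_h(n) = A·(-2)^n.
Try constant particular solution x_p = K: K = -2K + 2 ⇒ K = \frac{2}{3}.
General: x(n) = A·(-2)^n + \frac{2}{3}.
Apply x(0) = 2: A + \frac{2}{3} = 2 ⇒ A = \frac{4}{3}.
So x(n) = \frac{4 \left(-2\right)^{n}}{3} + \frac{2}{3}.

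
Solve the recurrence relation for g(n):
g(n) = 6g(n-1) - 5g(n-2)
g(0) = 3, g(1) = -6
Characteristic equation: x² - 6x + 5 = 0, which factors as (x - (1))(x - (5)) = 0.
Roots r₁ = 1, r₂ = 5 (distinct).
General solution: g(n) = A·(1)^n + B·(5)^n.
From g(0) = 3: A + B = 3.
From g(1) = -6: A + 5B = -6.
Solving: A = \frac{21}{4}, B = - \frac{9}{4}.
So g(n) = \frac{21}{4} - \frac{9 \cdot 5^{n}}{4}.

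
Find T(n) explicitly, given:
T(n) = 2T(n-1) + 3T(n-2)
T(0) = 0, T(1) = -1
Characteristic equation: x² - 2x - 3 = 0, which factors as (x - (3))(x - (-1)) = 0.
Roots r₁ = 3, r₂ = -1 (distinct).
General solution: T(n) = A·(3)^n + B·(-1)^n.
From T(0) = 0: A + B = 0.
From T(1) = -1: 3A - B = -1.
Solving: A = - \frac{1}{4}, B = \frac{1}{4}.
So T(n) = \frac{\left(-1\right)^{n}}{4} - \frac{3^{n}}{4}.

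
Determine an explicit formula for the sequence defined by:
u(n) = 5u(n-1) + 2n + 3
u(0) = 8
First-order linear with linear forcing.
Homogeneous solution: u_h(n) = A·(5)^n.
Try particular u_p(n) = pn + q. Substituting:
  pn + q = 5(p(n-1) + q) + 2n + 3.
Matching the n-coefficient: p = 5p + 2 ⇒ p = - \frac{1}{2}.
Matching constants: q = -5p + 5q + 3 ⇒ q = - \frac{11}{8}.
General: u(n) = A·(5)^n - \frac{n}{2} - \frac{11}{8}.
Apply u(0) = 8: A - \frac{11}{8} = 8 ⇒ A = \frac{75}{8}.
So u(n) = \frac{75 \cdot 5^{n}}{8} - \frac{n}{2} - \frac{11}{8}.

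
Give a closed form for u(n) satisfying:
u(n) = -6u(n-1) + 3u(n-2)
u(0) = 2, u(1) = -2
Characteristic equation: x² + 6x - 3 = 0.
Discriminant Δ = (-6)² + 4·(3) = 48.
Roots r₁,₂ = (-6 ± √48)/2, so r₁ = -3 + 2 \sqrt{3}, r₂ = - 2 \sqrt{3} - 3.
General solution: u(n) = A·r₁^n + B·r₂^n.
From the initial conditions, A + B = 2 and r₁A + r₂B = -2.
Since r₁ - r₂ = √48: A = (-2 - (2)r₂)/√48 = \frac{\sqrt{3}}{3} + 1, and B = 2 - A = 1 - \frac{\sqrt{3}}{3}.
So u(n) = \left(\frac{\sqrt{3}}{3} + 1\right)\left(-3 + 2 \sqrt{3}\right)^n + \left(1 - \frac{\sqrt{3}}{3}\right)\left(- 2 \sqrt{3} - 3\right)^n.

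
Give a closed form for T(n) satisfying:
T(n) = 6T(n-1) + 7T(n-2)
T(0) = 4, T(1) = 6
Characteristic equation: x² - 6x - 7 = 0, which factors as (x - (-1))(x - (7)) = 0.
Roots r₁ = -1, r₂ = 7 (distinct).
General solution: T(n) = A·(-1)^n + B·(7)^n.
From T(0) = 4: A + B = 4.
From T(1) = 6: -A + 7B = 6.
Solving: A = \frac{11}{4}, B = \frac{5}{4}.
So T(n) = \frac{11 \left(-1\right)^{n}}{4} + \frac{5 \cdot 7^{n}}{4}.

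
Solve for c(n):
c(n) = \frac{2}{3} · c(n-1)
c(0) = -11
Pure geometric recurrence with ratio \frac{2}{3}.
By induction c(n) = c(0) · (\frac{2}{3})^n = - 11 \left(\frac{2}{3}\right)^{n}.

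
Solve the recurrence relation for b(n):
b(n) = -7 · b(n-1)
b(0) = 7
Pure geometric recurrence with ratio -7.
By induction b(n) = b(0) · (-7)^n = 7 \left(-7\right)^{n}.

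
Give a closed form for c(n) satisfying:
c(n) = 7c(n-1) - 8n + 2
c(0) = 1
First-order linear with linear forcing.
Homogeneous solution: c_h(n) = A·(7)^n.
Try particular c_p(n) = pn + q. Substituting:
  pn + q = 7(p(n-1) + q) - 8n + 2.
Matching the n-coefficient: p = 7p - 8 ⇒ p = \frac{4}{3}.
Matching constants: q = -7p + 7q + 2 ⇒ q = \frac{11}{9}.
General: c(n) = A·(7)^n + \frac{4 n}{3} + \frac{11}{9}.
Apply c(0) = 1: A + \frac{11}{9} = 1 ⇒ A = - \frac{2}{9}.
So c(n) = - \frac{2 \cdot 7^{n}}{9} + \frac{4 n}{3} + \frac{11}{9}.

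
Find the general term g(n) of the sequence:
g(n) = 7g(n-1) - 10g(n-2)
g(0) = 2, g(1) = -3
Characteristic equation: x² - 7x + 10 = 0, which factors as (x - (2))(x - (5)) = 0.
Roots r₁ = 2, r₂ = 5 (distinct).
General solution: g(n) = A·(2)^n + B·(5)^n.
From g(0) = 2: A + B = 2.
From g(1) = -3: 2A + 5B = -3.
Solving: A = \frac{13}{3}, B = - \frac{7}{3}.
So g(n) = \frac{13 \cdot 2^{n}}{3} - \frac{7 \cdot 5^{n}}{3}.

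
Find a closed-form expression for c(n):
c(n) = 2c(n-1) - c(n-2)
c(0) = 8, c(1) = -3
Characteristic equation: x² - 2x + 1 = 0, which is (x - (1))².
Repeated root r = 1.
General solution: c(n) = (A + Bn)·(1)^n.
From c(0) = 8: A = 8.
From c(1) = -3: (A + B)·(1) = -3 ⇒ B = -11.
So c(n) = \left(8 - 11 n\right) \cdot (1)^n.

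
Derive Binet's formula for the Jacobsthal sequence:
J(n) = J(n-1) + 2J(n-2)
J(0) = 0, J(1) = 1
This is the Jacobsthal sequence.
Characteristic equation: x² - x - 2 = 0; roots r₁ = 2, r₂ = -1.
General: J(n) = A·r₁^n + B·r₂^n. Solving with J(0)=0, J(1)=1 gives A = \frac{1}{3}, B = - \frac{1}{3}.
So J(n) = - \frac{\left(-1\right)^{n}}{3} + \frac{2^{n}}{3}.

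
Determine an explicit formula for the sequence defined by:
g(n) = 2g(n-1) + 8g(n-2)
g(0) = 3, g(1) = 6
Characteristic equation: x² - 2x - 8 = 0, which factors as (x - (-2))(x - (4)) = 0.
Roots r₁ = -2, r₂ = 4 (distinct).
General solution: g(n) = A·(-2)^n + B·(4)^n.
From g(0) = 3: A + B = 3.
From g(1) = 6: -2A + 4B = 6.
Solving: A = 1, B = 2.
So g(n) = \left(-2\right)^{n} + 2 \cdot 4^{n}.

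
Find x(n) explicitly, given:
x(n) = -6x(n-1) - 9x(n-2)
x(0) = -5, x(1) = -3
Characteristic equation: x² + 6x + 9 = 0, which is (x - (-3))².
Repeated root r = -3.
General solution: x(n) = (A + Bn)·(-3)^n.
From x(0) = -5: A = -5.
From x(1) = -3: (A + B)·(-3) = -3 ⇒ B = 6.
So x(n) = \left(6 n - 5\right) \cdot (-3)^n.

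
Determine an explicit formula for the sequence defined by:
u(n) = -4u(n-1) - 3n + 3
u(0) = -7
First-order linear with linear forcing.
Homogeneous solution: u_h(n) = A·(-4)^n.
Try particular u_p(n) = pn + q. Substituting:
  pn + q = -4(p(n-1) + q) - 3n + 3.
Matching the n-coefficient: p = -4p - 3 ⇒ p = - \frac{3}{5}.
Matching constants: q = 4p - 4q + 3 ⇒ q = \frac{3}{25}.
General: u(n) = A·(-4)^n - \frac{3 n}{5} + \frac{3}{25}.
Apply u(0) = -7: A + \frac{3}{25} = -7 ⇒ A = - \frac{178}{25}.
So u(n) = - \frac{178 \left(-4\right)^{n}}{25} - \frac{3 n}{5} + \frac{3}{25}.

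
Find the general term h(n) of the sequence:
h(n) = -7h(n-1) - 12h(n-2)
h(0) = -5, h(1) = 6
Characteristic equation: x² + 7x + 12 = 0, which factors as (x - (-4))(x - (-3)) = 0.
Roots r₁ = -4, r₂ = -3 (distinct).
General solution: h(n) = A·(-4)^n + B·(-3)^n.
From h(0) = -5: A + B = -5.
From h(1) = 6: -4A - 3B = 6.
Solving: A = 9, B = -14.
So h(n) = - 14 \left(-3\right)^{n} + 9 \left(-4\right)^{n}.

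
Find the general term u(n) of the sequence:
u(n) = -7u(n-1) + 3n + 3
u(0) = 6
First-order linear with linear forcing.
Homogeneous solution: u_h(n) = A·(-7)^n.
Try particular u_p(n) = pn + q. Substituting:
  pn + q = -7(p(n-1) + q) + 3n + 3.
Matching the n-coefficient: p = -7p + 3 ⇒ p = \frac{3}{8}.
Matching constants: q = 7p - 7q + 3 ⇒ q = \frac{45}{64}.
General: u(n) = A·(-7)^n + \frac{3 n}{8} + \frac{45}{64}.
Apply u(0) = 6: A + \frac{45}{64} = 6 ⇒ A = \frac{339}{64}.
So u(n) = \frac{339 \left(-7\right)^{n}}{64} + \frac{3 n}{8} + \frac{45}{64}.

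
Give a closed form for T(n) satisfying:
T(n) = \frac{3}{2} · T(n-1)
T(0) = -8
Pure geometric recurrence with ratio \frac{3}{2}.
By induction T(n) = T(0) · (\frac{3}{2})^n = - 8 \left(\frac{3}{2}\right)^{n}.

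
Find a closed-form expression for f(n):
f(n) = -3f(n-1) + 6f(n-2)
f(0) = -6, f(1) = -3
Characteristic equation: x² + 3x - 6 = 0.
Discriminant Δ = (-3)² + 4·(6) = 33.
Roots r₁,₂ = (-3 ± √33)/2, so r₁ = - \frac{3}{2} + \frac{\sqrt{33}}{2}, r₂ = - \frac{\sqrt{33}}{2} - \frac{3}{2}.
General solution: f(n) = A·r₁^n + B·r₂^n.
From the initial conditions, A + B = -6 and r₁A + r₂B = -3.
Since r₁ - r₂ = √33: A = (-3 - (-6)r₂)/√33 = -3 - \frac{4 \sqrt{33}}{11}, and B = -6 - A = -3 + \frac{4 \sqrt{33}}{11}.
So f(n) = \left(-3 - \frac{4 \sqrt{33}}{11}\right)\left(- \frac{3}{2} + \frac{\sqrt{33}}{2}\right)^n + \left(-3 + \frac{4 \sqrt{33}}{11}\right)\left(- \frac{\sqrt{33}}{2} - \frac{3}{2}\right)^n.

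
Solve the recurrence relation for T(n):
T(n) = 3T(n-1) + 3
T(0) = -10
First-order linear non-homogeneous.
Homogeneous solution: T_h(n) = A·(3)^n.
Try constant particular solution T_p = K: K = 3K + 3 ⇒ K = - \frac{3}{2}.
General: T(n) = A·(3)^n - \frac{3}{2}.
Apply T(0) = -10: A - \frac{3}{2} = -10 ⇒ A = - \frac{17}{2}.
So T(n) = - \frac{17 \cdot 3^{n}}{2} - \frac{3}{2}.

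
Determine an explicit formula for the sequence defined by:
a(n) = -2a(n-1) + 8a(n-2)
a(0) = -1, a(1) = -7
Characteristic equation: x² + 2x - 8 = 0, which factors as (x - (2))(x - (-4)) = 0.
Roots r₁ = 2, r₂ = -4 (distinct).
General solution: a(n) = A·(2)^n + B·(-4)^n.
From a(0) = -1: A + B = -1.
From a(1) = -7: 2A - 4B = -7.
Solving: A = - \frac{11}{6}, B = \frac{5}{6}.
So a(n) = \frac{5 \left(-4\right)^{n}}{6} - \frac{11 \cdot 2^{n}}{6}.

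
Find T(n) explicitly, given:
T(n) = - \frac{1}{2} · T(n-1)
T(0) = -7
Pure geometric recurrence with ratio - \frac{1}{2}.
By induction T(n) = T(0) · (- \frac{1}{2})^n = - 7 \left(- \frac{1}{2}\right)^{n}.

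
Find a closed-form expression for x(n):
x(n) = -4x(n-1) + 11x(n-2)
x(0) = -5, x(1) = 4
Characteristic equation: x² + 4x - 11 = 0.
Discriminant Δ = (-4)² + 4·(11) = 60.
Roots r₁,₂ = (-4 ± √60)/2, so r₁ = -2 + \sqrt{15}, r₂ = - \sqrt{15} - 2.
General solution: x(n) = A·r₁^n + B·r₂^n.
From the initial conditions, A + B = -5 and r₁A + r₂B = 4.
Since r₁ - r₂ = √60: A = (4 - (-5)r₂)/√60 = - \frac{5}{2} - \frac{\sqrt{15}}{5}, and B = -5 - A = - \frac{5}{2} + \frac{\sqrt{15}}{5}.
So x(n) = \left(- \frac{5}{2} - \frac{\sqrt{15}}{5}\right)\left(-2 + \sqrt{15}\right)^n + \left(- \frac{5}{2} + \frac{\sqrt{15}}{5}\right)\left(- \sqrt{15} - 2\right)^n.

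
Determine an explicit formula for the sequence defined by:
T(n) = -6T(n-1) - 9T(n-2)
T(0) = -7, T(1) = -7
Characteristic equation: x² + 6x + 9 = 0, which is (x - (-3))².
Repeated root r = -3.
General solution: T(n) = (A + Bn)·(-3)^n.
From T(0) = -7: A = -7.
From T(1) = -7: (A + B)·(-3) = -7 ⇒ B = \frac{28}{3}.
So T(n) = \left(\frac{28 n}{3} - 7\right) \cdot (-3)^n.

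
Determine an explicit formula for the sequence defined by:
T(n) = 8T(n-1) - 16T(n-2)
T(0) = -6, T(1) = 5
Characteristic equation: x² - 8x + 16 = 0, which is (x - (4))².
Repeated root r = 4.
General solution: T(n) = (A + Bn)·(4)^n.
From T(0) = -6: A = -6.
From T(1) = 5: (A + B)·(4) = 5 ⇒ B = \frac{29}{4}.
So T(n) = \left(\frac{29 n}{4} - 6\right) \cdot (4)^n.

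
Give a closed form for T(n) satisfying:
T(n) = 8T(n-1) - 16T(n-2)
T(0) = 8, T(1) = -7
Characteristic equation: x² - 8x + 16 = 0, which is (x - (4))².
Repeated root r = 4.
General solution: T(n) = (A + Bn)·(4)^n.
From T(0) = 8: A = 8.
From T(1) = -7: (A + B)·(4) = -7 ⇒ B = - \frac{39}{4}.
So T(n) = \left(8 - \frac{39 n}{4}\right) \cdot (4)^n.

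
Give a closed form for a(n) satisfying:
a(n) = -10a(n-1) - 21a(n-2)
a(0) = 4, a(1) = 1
Characteristic equation: x² + 10x + 21 = 0, which factors as (x - (-7))(x - (-3)) = 0.
Roots r₁ = -7, r₂ = -3 (distinct).
General solution: a(n) = A·(-7)^n + B·(-3)^n.
From a(0) = 4: A + B = 4.
From a(1) = 1: -7A - 3B = 1.
Solving: A = - \frac{13}{4}, B = \frac{29}{4}.
So a(n) = \frac{29 \left(-3\right)^{n}}{4} - \frac{13 \left(-7\right)^{n}}{4}.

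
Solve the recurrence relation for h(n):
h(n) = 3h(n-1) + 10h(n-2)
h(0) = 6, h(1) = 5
Characteristic equation: x² - 3x - 10 = 0, which factors as (x - (-2))(x - (5)) = 0.
Roots r₁ = -2, r₂ = 5 (distinct).
General solution: h(n) = A·(-2)^n + B·(5)^n.
From h(0) = 6: A + B = 6.
From h(1) = 5: -2A + 5B = 5.
Solving: A = \frac{25}{7}, B = \frac{17}{7}.
So h(n) = \frac{25 \left(-2\right)^{n}}{7} + \frac{17 \cdot 5^{n}}{7}.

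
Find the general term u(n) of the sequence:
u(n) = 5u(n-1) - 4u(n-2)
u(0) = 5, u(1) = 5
Characteristic equation: x² - 5x + 4 = 0, which factors as (x - (1))(x - (4)) = 0.
Roots r₁ = 1, r₂ = 4 (distinct).
General solution: u(n) = A·(1)^n + B·(4)^n.
From u(0) = 5: A + B = 5.
From u(1) = 5: A + 4B = 5.
Solving: A = 5, B = 0.
So u(n) = 5.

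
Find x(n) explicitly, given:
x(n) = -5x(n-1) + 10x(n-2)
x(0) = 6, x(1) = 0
Characteristic equation: x² + 5x - 10 = 0.
Discriminant Δ = (-5)² + 4·(10) = 65.
Roots r₁,₂ = (-5 ± √65)/2, so r₁ = - \frac{5}{2} + \frac{\sqrt{65}}{2}, r₂ = - \frac{\sqrt{65}}{2} - \frac{5}{2}.
General solution: x(n) = A·r₁^n + B·r₂^n.
From the initial conditions, A + B = 6 and r₁A + r₂B = 0.
Since r₁ - r₂ = √65: A = (0 - (6)r₂)/√65 = \frac{3 \sqrt{65}}{13} + 3, and B = 6 - A = 3 - \frac{3 \sqrt{65}}{13}.
So x(n) = \left(\frac{3 \sqrt{65}}{13} + 3\right)\left(- \frac{5}{2} + \frac{\sqrt{65}}{2}\right)^n + \left(3 - \frac{3 \sqrt{65}}{13}\right)\left(- \frac{\sqrt{65}}{2} - \frac{5}{2}\right)^n.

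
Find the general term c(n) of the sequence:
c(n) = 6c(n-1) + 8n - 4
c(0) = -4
First-order linear with linear forcing.
Homogeneous solution: c_h(n) = A·(6)^n.
Try particular c_p(n) = pn + q. Substituting:
  pn + q = 6(p(n-1) + q) + 8n - 4.
Matching the n-coefficient: p = 6p + 8 ⇒ p = - \frac{8}{5}.
Matching constants: q = -6p + 6q - 4 ⇒ q = - \frac{28}{25}.
General: c(n) = A·(6)^n - \frac{8 n}{5} - \frac{28}{25}.
Apply c(0) = -4: A - \frac{28}{25} = -4 ⇒ A = - \frac{72}{25}.
So c(n) = - \frac{72 \cdot 6^{n}}{25} - \frac{8 n}{5} - \frac{28}{25}.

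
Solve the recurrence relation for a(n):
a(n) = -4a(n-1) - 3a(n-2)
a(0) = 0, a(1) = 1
Characteristic equation: x² + 4x + 3 = 0, which factors as (x - (-3))(x - (-1)) = 0.
Roots r₁ = -3, r₂ = -1 (distinct).
General solution: a(n) = A·(-3)^n + B·(-1)^n.
From a(0) = 0: A + B = 0.
From a(1) = 1: -3A - B = 1.
Solving: A = - \frac{1}{2}, B = \frac{1}{2}.
So a(n) = \frac{\left(-1\right)^{n}}{2} - \frac{\left(-3\right)^{n}}{2}.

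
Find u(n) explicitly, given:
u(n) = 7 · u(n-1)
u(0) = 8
Pure geometric recurrence with ratio 7.
By induction u(n) = u(0) · (7)^n = 8 \cdot 7^{n}.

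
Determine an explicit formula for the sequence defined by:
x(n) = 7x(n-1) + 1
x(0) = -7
First-order linear non-homogeneous.
Homogeneous solution: x_h(n) = A·(7)^n.
Try constant particular solution x_p = K: K = 7K + 1 ⇒ K = - \frac{1}{6}.
General: x(n) = A·(7)^n - \frac{1}{6}.
Apply x(0) = -7: A - \frac{1}{6} = -7 ⇒ A = - \frac{41}{6}.
So x(n) = - \frac{41 \cdot 7^{n}}{6} - \frac{1}{6}.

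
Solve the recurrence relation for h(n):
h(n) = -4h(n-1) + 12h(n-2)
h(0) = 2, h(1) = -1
Characteristic equation: x² + 4x - 12 = 0, which factors as (x - (-6))(x - (2)) = 0.
Roots r₁ = -6, r₂ = 2 (distinct).
General solution: h(n) = A·(-6)^n + B·(2)^n.
From h(0) = 2: A + B = 2.
From h(1) = -1: -6A + 2B = -1.
Solving: A = \frac{5}{8}, B = \frac{11}{8}.
So h(n) = \frac{5 \left(-6\right)^{n}}{8} + \frac{11 \cdot 2^{n}}{8}.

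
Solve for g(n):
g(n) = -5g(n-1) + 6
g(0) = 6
First-order linear non-homogeneous.
Homogeneous solution: g_h(n) = A·(-5)^n.
Try constant particular solution g_p = K: K = -5K + 6 ⇒ K = 1.
General: g(n) = A·(-5)^n + 1.
Apply g(0) = 6: A + 1 = 6 ⇒ A = 5.
So g(n) = 5 \left(-5\right)^{n} + 1.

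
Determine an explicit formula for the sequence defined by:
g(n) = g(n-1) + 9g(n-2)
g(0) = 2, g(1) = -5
Characteristic equation: x² - x - 9 = 0.
Discriminant Δ = (1)² + 4·(9) = 37.
Roots r₁,₂ = (1 ± √37)/2, so r₁ = \frac{1}{2} + \frac{\sqrt{37}}{2}, r₂ = \frac{1}{2} - \frac{\sqrt{37}}{2}.
General solution: g(n) = A·r₁^n + B·r₂^n.
From the initial conditions, A + B = 2 and r₁A + r₂B = -5.
Since r₁ - r₂ = √37: A = (-5 - (2)r₂)/√37 = 1 - \frac{6 \sqrt{37}}{37}, and B = 2 - A = \frac{6 \sqrt{37}}{37} + 1.
So g(n) = \left(1 - \frac{6 \sqrt{37}}{37}\right)\left(\frac{1}{2} + \frac{\sqrt{37}}{2}\right)^n + \left(\frac{6 \sqrt{37}}{37} + 1\right)\left(\frac{1}{2} - \frac{\sqrt{37}}{2}\right)^n.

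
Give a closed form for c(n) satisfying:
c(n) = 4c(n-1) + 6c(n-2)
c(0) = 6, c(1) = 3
Characteristic equation: x² - 4x - 6 = 0.
Discriminant Δ = (4)² + 4·(6) = 40.
Roots r₁,₂ = (4 ± √40)/2, so r₁ = 2 + \sqrt{10}, r₂ = 2 - \sqrt{10}.
General solution: c(n) = A·r₁^n + B·r₂^n.
From the initial conditions, A + B = 6 and r₁A + r₂B = 3.
Since r₁ - r₂ = √40: A = (3 - (6)r₂)/√40 = 3 - \frac{9 \sqrt{10}}{20}, and B = 6 - A = \frac{9 \sqrt{10}}{20} + 3.
So c(n) = \left(3 - \frac{9 \sqrt{10}}{20}\right)\left(2 + \sqrt{10}\right)^n + \left(\frac{9 \sqrt{10}}{20} + 3\right)\left(2 - \sqrt{10}\right)^n.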